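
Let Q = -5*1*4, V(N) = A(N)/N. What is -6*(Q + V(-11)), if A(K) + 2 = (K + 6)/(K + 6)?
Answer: 1314/11 ≈ 119.45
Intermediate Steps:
A(K) = -1 (A(K) = -2 + (K + 6)/(K + 6) = -2 + (6 + K)/(6 + K) = -2 + 1 = -1)
V(N) = -1/N
Q = -20 (Q = -5*4 = -20)
-6*(Q + V(-11)) = -6*(-20 - 1/(-11)) = -6*(-20 - 1*(-1/11)) = -6*(-20 + 1/11) = -6*(-219/11) = 1314/11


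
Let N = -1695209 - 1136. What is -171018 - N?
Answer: 1525327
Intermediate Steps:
N = -1696345
-171018 - N = -171018 - 1*(-1696345) = -171018 + 1696345 = 1525327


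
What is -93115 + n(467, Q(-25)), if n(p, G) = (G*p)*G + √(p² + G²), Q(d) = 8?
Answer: -63227 + √218153 ≈ -62760.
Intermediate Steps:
n(p, G) = √(G² + p²) + p*G² (n(p, G) = p*G² + √(G² + p²) = √(G² + p²) + p*G²)
-93115 + n(467, Q(-25)) = -93115 + (√(8² + 467²) + 467*8²) = -93115 + (√(64 + 218089) + 467*64) = -93115 + (√218153 + 29888) = -93115 + (29888 + √218153) = -63227 + √218153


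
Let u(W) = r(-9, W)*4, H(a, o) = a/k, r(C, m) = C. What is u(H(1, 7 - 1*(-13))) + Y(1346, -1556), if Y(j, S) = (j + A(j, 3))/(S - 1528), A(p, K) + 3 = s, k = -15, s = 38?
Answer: -112405/3084 ≈ -36.448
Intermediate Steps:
A(p, K) = 35 (A(p, K) = -3 + 38 = 35)
H(a, o) = -a/15 (H(a, o) = a/(-15) = a*(-1/15) = -a/15)
Y(j, S) = (35 + j)/(-1528 + S) (Y(j, S) = (j + 35)/(S - 1528) = (35 + j)/(-1528 + S))
u(W) = -36 (u(W) = -9*4 = -36)
u(H(1, 7 - 1*(-13))) + Y(1346, -1556) = -36 + (35 + 1346)/(-1528 - 1556) = -36 + 1381/(-3084) = -36 - 1/3084*1381 = -36 - 1381/3084 = -112405/3084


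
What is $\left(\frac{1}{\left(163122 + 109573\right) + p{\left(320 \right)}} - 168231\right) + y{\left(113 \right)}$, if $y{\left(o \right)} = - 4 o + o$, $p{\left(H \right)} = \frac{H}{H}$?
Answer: $- \frac{45968364719}{272696} \approx -1.6857 \cdot 10^{5}$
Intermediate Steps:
$p{\left(H \right)} = 1$
$y{\left(o \right)} = - 3 o$
$\left(\frac{1}{\left(163122 + 109573\right) + p{\left(320 \right)}} - 168231\right) + y{\left(113 \right)} = \left(\frac{1}{\left(163122 + 109573\right) + 1} - 168231\right) - 339 = \left(\frac{1}{272695 + 1} - 168231\right) - 339 = \left(\frac{1}{272696} - 168231\right) - 339 = - \frac{45875920775}{272696} - 339 = - \frac{45968364719}{272696}$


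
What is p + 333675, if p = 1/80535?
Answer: 26872516126/80535 ≈ 3.3368e+5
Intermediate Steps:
p = 1/80535 ≈ 1.2417e-5
p + 333675 = 1/80535 + 333675 = 26872516126/80535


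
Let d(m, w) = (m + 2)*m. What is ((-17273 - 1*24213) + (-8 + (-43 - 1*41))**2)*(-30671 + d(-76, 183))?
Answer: 827102034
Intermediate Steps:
d(m, w) = m*(2 + m) (d(m, w) = (2 + m)*m = m*(2 + m))
((-17273 - 1*24213) + (-8 + (-43 - 1*41))**2)*(-30671 + d(-76, 183)) = ((-17273 - 1*24213) + (-8 + (-43 - 1*41))**2)*(-30671 - 76*(2 - 76)) = ((-17273 - 24213) + (-8 + (-43 - 41))**2)*(-30671 - 76*(-74)) = (-41486 + (-8 - 84)**2)*(-30671 + 5624) = (-41486 + (-92)**2)*(-25047) = (-41486 + 8464)*(-25047) = -33022*(-25047) = 827102034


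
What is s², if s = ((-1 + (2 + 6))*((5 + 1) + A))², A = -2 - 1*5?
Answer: 2401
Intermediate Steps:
A = -7 (A = -2 - 5 = -7)
s = 49 (s = ((-1 + (2 + 6))*((5 + 1) - 7))² = ((-1 + 8)*(6 - 7))² = (7*(-1))² = (-7)² = 49)
s² = 49² = 2401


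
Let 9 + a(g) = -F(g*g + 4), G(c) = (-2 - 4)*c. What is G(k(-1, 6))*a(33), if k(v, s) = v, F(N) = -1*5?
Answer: -24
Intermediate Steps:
F(N) = -5
G(c) = -6*c
a(g) = -4 (a(g) = -9 - 1*(-5) = -9 + 5 = -4)
G(k(-1, 6))*a(33) = -6*(-1)*(-4) = 6*(-4) = -24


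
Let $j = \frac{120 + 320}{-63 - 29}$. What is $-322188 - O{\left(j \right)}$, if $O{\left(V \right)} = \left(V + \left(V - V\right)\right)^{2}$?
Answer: $- \frac{170449552}{529} \approx -3.2221 \cdot 10^{5}$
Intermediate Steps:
$j = - \frac{110}{23}$ ($j = \frac{440}{-92} = 440 \left(- \frac{1}{92}\right) = - \frac{110}{23} \approx -4.7826$)
$O{\left(V \right)} = V^{2}$ ($O{\left(V \right)} = \left(V + 0\right)^{2} = V^{2}$)
$-322188 - O{\left(j \right)} = -322188 - \left(- \frac{110}{23}\right)^{2} = -322188 - \frac{12100}{529} = - \frac{170449552}{529}$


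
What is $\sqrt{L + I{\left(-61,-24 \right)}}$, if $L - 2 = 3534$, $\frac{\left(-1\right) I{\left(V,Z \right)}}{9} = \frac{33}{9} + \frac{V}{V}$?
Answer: $\sqrt{3494} \approx 59.11$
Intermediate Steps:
$I{\left(V,Z \right)} = -42$ ($I{\left(V,Z \right)} = - 9 \left(\frac{33}{9} + \frac{V}{V}\right) = - 9 \left(33 \cdot \frac{1}{9} + 1\right) = - 9 \left(\frac{11}{3} + 1\right) = \left(-9\right) \frac{14}{3} = -42$)
$L = 3536$ ($L = 2 + 3534 = 3536$)
$\sqrt{L + I{\left(-61,-24 \right)}} = \sqrt{3536 - 42} = \sqrt{3494}$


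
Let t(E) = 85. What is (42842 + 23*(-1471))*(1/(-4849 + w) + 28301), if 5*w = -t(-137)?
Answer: 413551132995/1622 ≈ 2.5496e+8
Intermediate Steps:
w = -17 (w = (-1*85)/5 = (⅕)*(-85) = -17)
(42842 + 23*(-1471))*(1/(-4849 + w) + 28301) = (42842 + 23*(-1471))*(1/(-4849 - 17) + 28301) = (42842 - 33833)*(1/(-4866) + 28301) = 9009*(-1/4866 + 28301) = 9009*(137712665/4866) = 413551132995/1622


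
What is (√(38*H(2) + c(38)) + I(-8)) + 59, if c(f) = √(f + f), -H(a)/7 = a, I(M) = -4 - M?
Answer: 63 + √(-532 + 2*√19) ≈ 63.0 + 22.875*I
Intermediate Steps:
H(a) = -7*a
c(f) = √2*√f (c(f) = √(2*f) = √2*√f)
(√(38*H(2) + c(38)) + I(-8)) + 59 = (√(38*(-7*2) + √2*√38) + (-4 - 1*(-8))) + 59 = (√(38*(-14) + 2*√19) + (-4 + 8)) + 59 = (√(-532 + 2*√19) + 4) + 59 = (4 + √(-532 + 2*√19)) + 59 = 63 + √(-532 + 2*√19)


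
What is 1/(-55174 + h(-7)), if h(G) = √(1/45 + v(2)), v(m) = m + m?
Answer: -2482830/136987662239 - 3*√905/136987662239 ≈ -1.8125e-5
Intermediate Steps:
v(m) = 2*m
h(G) = √905/15 (h(G) = √(1/45 + 2*2) = √(1/45 + 4) = √(181/45) = √905/15)
1/(-55174 + h(-7)) = 1/(-55174 + √905/15)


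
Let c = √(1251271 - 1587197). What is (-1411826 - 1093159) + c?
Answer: -2504985 + I*√335926 ≈ -2.505e+6 + 579.59*I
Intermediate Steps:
c = I*√335926 (c = √(-335926) = I*√335926 ≈ 579.59*I)
(-1411826 - 1093159) + c = (-1411826 - 1093159) + I*√335926 = -2504985 + I*√335926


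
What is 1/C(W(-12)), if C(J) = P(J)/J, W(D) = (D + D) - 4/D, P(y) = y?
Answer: 1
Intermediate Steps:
W(D) = -4/D + 2*D (W(D) = 2*D - 4/D = -4/D + 2*D)
C(J) = 1 (C(J) = J/J = 1)
1/C(W(-12)) = 1/1 = 1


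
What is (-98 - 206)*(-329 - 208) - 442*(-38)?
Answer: 180044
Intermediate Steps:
(-98 - 206)*(-329 - 208) - 442*(-38) = -304*(-537) + 16796 = 163248 + 16796 = 180044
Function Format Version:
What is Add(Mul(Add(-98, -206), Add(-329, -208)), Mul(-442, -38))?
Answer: 180044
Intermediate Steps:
Add(Mul(Add(-98, -206), Add(-329, -208)), Mul(-442, -38)) = Add(Mul(-304, -537), 16796) = Add(163248, 16796) = 180044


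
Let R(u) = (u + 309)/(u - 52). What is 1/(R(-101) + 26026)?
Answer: 153/3981770 ≈ 3.8425e-5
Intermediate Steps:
R(u) = (309 + u)/(-52 + u)
1/(R(-101) + 26026) = 1/((309 - 101)/(-52 - 101) + 26026) = 1/(208/(-153) + 26026) = 1/(-1/153*208 + 26026) = 1/(-208/153 + 26026) = 1/(3981770/153) = 153/3981770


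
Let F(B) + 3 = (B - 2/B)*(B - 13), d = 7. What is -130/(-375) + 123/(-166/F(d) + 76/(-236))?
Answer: 166548151/4710075 ≈ 35.360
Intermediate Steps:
F(B) = -3 + (-13 + B)*(B - 2/B) (F(B) = -3 + (B - 2/B)*(B - 13) = -3 + (B - 2/B)*(-13 + B) = -3 + (-13 + B)*(B - 2/B))
-130/(-375) + 123/(-166/F(d) + 76/(-236)) = -130/(-375) + 123/(-166/(-5 + 7**2 - 13*7 + 26/7) + 76/(-236)) = -130*(-1/375) + 123/(-166/(-5 + 49 - 91 + 26*(1/7)) + 76*(-1/236)) = 26/75 + 123/(-166/(-5 + 49 - 91 + 26/7) - 19/59) = 26/75 + 123/(-166/(-303/7) - 19/59) = 26/75 + 123/(-166*(-7/303) - 19/59) = 26/75 + 123/(1162/303 - 19/59) = 26/75 + 123/(62801/17877) = 26/75 + 123*(17877/62801) = 26/75 + 2198871/62801 = 166548151/4710075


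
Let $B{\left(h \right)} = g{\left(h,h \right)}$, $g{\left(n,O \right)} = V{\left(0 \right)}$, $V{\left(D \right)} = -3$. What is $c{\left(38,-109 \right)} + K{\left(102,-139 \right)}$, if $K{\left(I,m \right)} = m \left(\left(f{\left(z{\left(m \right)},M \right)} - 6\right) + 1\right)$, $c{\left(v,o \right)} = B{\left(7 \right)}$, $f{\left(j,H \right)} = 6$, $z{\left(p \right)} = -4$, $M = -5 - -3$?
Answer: $-142$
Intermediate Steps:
$M = -2$ ($M = -5 + 3 = -2$)
$g{\left(n,O \right)} = -3$
$B{\left(h \right)} = -3$
$c{\left(v,o \right)} = -3$
$K{\left(I,m \right)} = m$ ($K{\left(I,m \right)} = m \left(\left(6 - 6\right) + 1\right) = m \left(0 + 1\right) = m 1 = m$)
$c{\left(38,-109 \right)} + K{\left(102,-139 \right)} = -3 - 139 = -142$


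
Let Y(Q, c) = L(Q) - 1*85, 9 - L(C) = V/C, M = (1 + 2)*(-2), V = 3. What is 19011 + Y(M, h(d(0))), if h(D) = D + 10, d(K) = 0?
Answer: 37871/2 ≈ 18936.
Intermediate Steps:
M = -6 (M = 3*(-2) = -6)
L(C) = 9 - 3/C
h(D) = 10 + D
Y(Q, c) = -76 - 3/Q (Y(Q, c) = (9 - 3/Q) - 1*85 = (9 - 3/Q) - 85 = -76 - 3/Q)
19011 + Y(M, h(d(0))) = 19011 + (-76 - 3/(-6)) = 19011 + (-76 - 3*(-⅙)) = 19011 + (-76 + ½) = 19011 - 151/2 = 37871/2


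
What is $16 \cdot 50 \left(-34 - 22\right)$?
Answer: $-44800$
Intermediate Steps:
$16 \cdot 50 \left(-34 - 22\right) = 800 \left(-34 - 22\right) = 800 \left(-56\right) = -44800$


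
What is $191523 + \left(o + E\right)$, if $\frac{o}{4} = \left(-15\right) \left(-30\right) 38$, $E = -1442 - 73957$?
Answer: $184524$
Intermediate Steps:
$E = -75399$
$o = 68400$ ($o = 4 \left(-15\right) \left(-30\right) 38 = 4 \cdot 450 \cdot 38 = 4 \cdot 17100 = 68400$)
$191523 + \left(o + E\right) = 191523 + \left(68400 - 75399\right) = 191523 - 6999 = 184524$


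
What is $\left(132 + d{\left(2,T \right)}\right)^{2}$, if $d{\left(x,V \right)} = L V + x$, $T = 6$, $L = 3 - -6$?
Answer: $35344$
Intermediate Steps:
$L = 9$ ($L = 3 + 6 = 9$)
$d{\left(x,V \right)} = x + 9 V$ ($d{\left(x,V \right)} = 9 V + x = x + 9 V$)
$\left(132 + d{\left(2,T \right)}\right)^{2} = \left(132 + \left(2 + 9 \cdot 6\right)\right)^{2} = \left(132 + \left(2 + 54\right)\right)^{2} = \left(132 + 56\right)^{2} = 188^{2} = 35344$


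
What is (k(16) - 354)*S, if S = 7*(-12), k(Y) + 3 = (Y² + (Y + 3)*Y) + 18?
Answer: -18564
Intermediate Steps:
k(Y) = 15 + Y² + Y*(3 + Y) (k(Y) = -3 + ((Y² + (Y + 3)*Y) + 18) = -3 + ((Y² + (3 + Y)*Y) + 18) = -3 + ((Y² + Y*(3 + Y)) + 18) = -3 + (18 + Y² + Y*(3 + Y)) = 15 + Y² + Y*(3 + Y))
S = -84
(k(16) - 354)*S = ((15 + 2*16² + 3*16) - 354)*(-84) = ((15 + 2*256 + 48) - 354)*(-84) = ((15 + 512 + 48) - 354)*(-84) = (575 - 354)*(-84) = 221*(-84) = -18564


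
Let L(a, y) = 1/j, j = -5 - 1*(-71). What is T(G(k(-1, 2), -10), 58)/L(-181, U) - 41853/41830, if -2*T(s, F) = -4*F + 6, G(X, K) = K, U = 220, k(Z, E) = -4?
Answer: 311926287/41830 ≈ 7457.0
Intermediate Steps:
j = 66 (j = -5 + 71 = 66)
T(s, F) = -3 + 2*F (T(s, F) = -(-4*F + 6)/2 = -(6 - 4*F)/2 = -3 + 2*F)
L(a, y) = 1/66
T(G(k(-1, 2), -10), 58)/L(-181, U) - 41853/41830 = (-3 + 2*58)/(1/66) - 41853/41830 = (-3 + 116)*66 - 41853*1/41830 = 113*66 - 41853/41830 = 7458 - 41853/41830 = 311926287/41830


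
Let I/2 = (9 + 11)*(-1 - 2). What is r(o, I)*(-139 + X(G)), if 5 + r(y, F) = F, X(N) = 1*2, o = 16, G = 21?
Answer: 17125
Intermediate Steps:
I = -120 (I = 2*((9 + 11)*(-1 - 2)) = 2*(20*(-3)) = 2*(-60) = -120)
X(N) = 2
r(y, F) = -5 + F
r(o, I)*(-139 + X(G)) = (-5 - 120)*(-139 + 2) = -125*(-137) = 17125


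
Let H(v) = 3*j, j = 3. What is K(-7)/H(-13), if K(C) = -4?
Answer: -4/9 ≈ -0.44444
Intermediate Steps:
H(v) = 9 (H(v) = 3*3 = 9)
K(-7)/H(-13) = -4/9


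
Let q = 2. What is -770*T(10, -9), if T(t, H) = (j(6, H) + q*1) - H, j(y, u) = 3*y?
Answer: -22330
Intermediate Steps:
T(t, H) = 20 - H (T(t, H) = (3*6 + 2*1) - H = (18 + 2) - H = 20 - H)
-770*T(10, -9) = -770*(20 - 1*(-9)) = -770*(20 + 9) = -770*29 = -22330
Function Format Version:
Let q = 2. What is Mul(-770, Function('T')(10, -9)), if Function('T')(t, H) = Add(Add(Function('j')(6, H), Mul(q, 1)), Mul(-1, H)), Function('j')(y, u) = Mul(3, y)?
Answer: -22330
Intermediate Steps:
Function('T')(t, H) = Add(20, Mul(-1, H)) (Function('T')(t, H) = Add(Add(Mul(3, 6), Mul(2, 1)), Mul(-1, H)) = Add(Add(18, 2), Mul(-1, H)) = Add(20, Mul(-1, H)))
Mul(-770, Function('T')(10, -9)) = Mul(-770, Add(20, Mul(-1, -9))) = Mul(-770, Add(20, 9)) = Mul(-770, 29) = -22330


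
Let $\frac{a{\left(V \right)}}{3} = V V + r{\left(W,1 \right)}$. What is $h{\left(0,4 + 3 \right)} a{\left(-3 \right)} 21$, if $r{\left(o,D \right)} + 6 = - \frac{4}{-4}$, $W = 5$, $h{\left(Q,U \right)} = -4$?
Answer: $-1008$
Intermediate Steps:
$r{\left(o,D \right)} = -5$ ($r{\left(o,D \right)} = -6 - \frac{4}{-4} = -6 - -1 = -6 + 1 = -5$)
$a{\left(V \right)} = -15 + 3 V^{2}$ ($a{\left(V \right)} = 3 \left(V V - 5\right) = 3 \left(V^{2} - 5\right) = 3 \left(-5 + V^{2}\right) = -15 + 3 V^{2}$)
$h{\left(0,4 + 3 \right)} a{\left(-3 \right)} 21 = - 4 \left(-15 + 3 \left(-3\right)^{2}\right) 21 = - 4 \left(-15 + 3 \cdot 9\right) 21 = - 4 \left(-15 + 27\right) 21 = \left(-4\right) 12 \cdot 21 = \left(-48\right) 21 = -1008$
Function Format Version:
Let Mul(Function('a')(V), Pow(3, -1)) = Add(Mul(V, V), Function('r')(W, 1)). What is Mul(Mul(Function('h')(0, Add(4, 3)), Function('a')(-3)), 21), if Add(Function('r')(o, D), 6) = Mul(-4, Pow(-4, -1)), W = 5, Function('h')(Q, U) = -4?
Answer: -1008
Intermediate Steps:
Function('r')(o, D) = -5 (Function('r')(o, D) = Add(-6, Mul(-4, Pow(-4, -1))) = Add(-6, Mul(-4, Rational(-1, 4))) = Add(-6, 1) = -5)
Function('a')(V) = Add(-15, Mul(3, Pow(V, 2))) (Function('a')(V) = Mul(3, Add(Mul(V, V), -5)) = Mul(3, Add(Pow(V, 2), -5)) = Mul(3, Add(-5, Pow(V, 2))) = Add(-15, Mul(3, Pow(V, 2))))
Mul(Mul(Function('h')(0, Add(4, 3)), Function('a')(-3)), 21) = Mul(Mul(-4, Add(-15, Mul(3, Pow(-3, 2)))), 21) = Mul(Mul(-4, Add(-15, Mul(3, 9))), 21) = Mul(Mul(-4, Add(-15, 27)), 21) = Mul(Mul(-4, 12), 21) = Mul(-48, 21) = -1008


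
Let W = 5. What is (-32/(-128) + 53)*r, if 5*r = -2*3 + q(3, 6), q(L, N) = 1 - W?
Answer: -213/2 ≈ -106.50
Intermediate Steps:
q(L, N) = -4 (q(L, N) = 1 - 1*5 = 1 - 5 = -4)
r = -2 (r = (-2*3 - 4)/5 = (-6 - 4)/5 = (⅕)*(-10) = -2)
(-32/(-128) + 53)*r = (-32/(-128) + 53)*(-2) = (-32*(-1/128) + 53)*(-2) = (¼ + 53)*(-2) = (213/4)*(-2) = -213/2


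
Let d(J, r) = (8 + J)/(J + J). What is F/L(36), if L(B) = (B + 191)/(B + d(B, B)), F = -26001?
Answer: -1903851/454 ≈ -4193.5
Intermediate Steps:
d(J, r) = (8 + J)/(2*J) (d(J, r) = (8 + J)/((2*J)) = (8 + J)*(1/(2*J)) = (8 + J)/(2*J))
L(B) = (191 + B)/(B + (8 + B)/(2*B)) (L(B) = (B + 191)/(B + (8 + B)/(2*B)) = (191 + B)/(B + (8 + B)/(2*B)))
F/L(36) = -26001*(8 + 36 + 2*36**2)/(72*(191 + 36)) = -26001/(2*36*227/(8 + 36 + 2*1296)) = -26001/(2*36*227/(8 + 36 + 2592)) = -26001/(2*36*227/2636) = -26001/(2*36*(1/2636)*227) = -26001/4086/659 = -26001*659/4086 = -1903851/454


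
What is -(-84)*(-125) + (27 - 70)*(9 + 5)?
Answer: -11102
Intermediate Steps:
-(-84)*(-125) + (27 - 70)*(9 + 5) = -84*125 - 43*14 = -10500 - 602 = -11102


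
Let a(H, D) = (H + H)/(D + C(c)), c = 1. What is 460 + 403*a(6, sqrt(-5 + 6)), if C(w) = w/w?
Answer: 2878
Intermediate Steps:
C(w) = 1
a(H, D) = 2*H/(1 + D) (a(H, D) = (H + H)/(D + 1) = (2*H)/(1 + D) = 2*H/(1 + D))
460 + 403*a(6, sqrt(-5 + 6)) = 460 + 403*(2*6/(1 + sqrt(-5 + 6))) = 460 + 403*(2*6/(1 + sqrt(1))) = 460 + 403*(2*6/(1 + 1)) = 460 + 403*(2*6/2) = 460 + 403*(2*6*(1/2)) = 460 + 403*6 = 460 + 2418 = 2878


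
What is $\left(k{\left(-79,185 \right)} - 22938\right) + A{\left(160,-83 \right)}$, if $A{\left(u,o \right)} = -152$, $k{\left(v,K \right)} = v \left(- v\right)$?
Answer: $-29331$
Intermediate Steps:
$k{\left(v,K \right)} = - v^{2}$
$\left(k{\left(-79,185 \right)} - 22938\right) + A{\left(160,-83 \right)} = \left(- \left(-79\right)^{2} - 22938\right) - 152 = \left(\left(-1\right) 6241 - 22938\right) - 152 = \left(-6241 - 22938\right) - 152 = -29179 - 152 = -29331$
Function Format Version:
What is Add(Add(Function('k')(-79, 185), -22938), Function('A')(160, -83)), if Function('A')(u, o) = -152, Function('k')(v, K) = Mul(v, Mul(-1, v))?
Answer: -29331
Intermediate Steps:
Function('k')(v, K) = Mul(-1, Pow(v, 2))
Add(Add(Function('k')(-79, 185), -22938), Function('A')(160, -83)) = Add(Add(Mul(-1, Pow(-79, 2)), -22938), -152) = Add(Add(Mul(-1, 6241), -22938), -152) = Add(Add(-6241, -22938), -152) = Add(-29179, -152) = -29331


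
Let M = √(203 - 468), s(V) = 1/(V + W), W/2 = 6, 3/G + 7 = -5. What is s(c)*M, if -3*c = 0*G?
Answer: I*√265/12 ≈ 1.3566*I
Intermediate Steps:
G = -¼ (G = 3/(-7 - 5) = 3/(-12) = 3*(-1/12) = -¼ ≈ -0.25000)
c = 0 (c = -0*(-1)/4 = -⅓*0 = 0)
W = 12 (W = 2*6 = 12)
s(V) = 1/(12 + V) (s(V) = 1/(V + 12) = 1/(12 + V))
M = I*√265 (M = √(-265) = I*√265 ≈ 16.279*I)
s(c)*M = (I*√265)/(12 + 0) = (I*√265)/12 = I*√265/12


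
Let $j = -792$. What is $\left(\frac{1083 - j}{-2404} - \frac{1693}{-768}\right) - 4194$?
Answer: $- \frac{1935158699}{461568} \approx -4192.6$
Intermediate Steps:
$\left(\frac{1083 - j}{-2404} - \frac{1693}{-768}\right) - 4194 = \left(\frac{1083 - -792}{-2404} - \frac{1693}{-768}\right) - 4194 = \left(\left(1083 + 792\right) \left(- \frac{1}{2404}\right) - - \frac{1693}{768}\right) - 4194 = \left(1875 \left(- \frac{1}{2404}\right) + \frac{1693}{768}\right) - 4194 = \left(- \frac{1875}{2404} + \frac{1693}{768}\right) - 4194 = \frac{657493}{461568} - 4194 = - \frac{1935158699}{461568}$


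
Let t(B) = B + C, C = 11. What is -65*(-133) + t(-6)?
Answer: 8650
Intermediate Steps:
t(B) = 11 + B (t(B) = B + 11 = 11 + B)
-65*(-133) + t(-6) = -65*(-133) + (11 - 6) = 8645 + 5 = 8650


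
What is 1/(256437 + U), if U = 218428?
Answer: 1/474865 ≈ 2.1059e-6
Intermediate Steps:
1/(256437 + U) = 1/(256437 + 218428) = 1/474865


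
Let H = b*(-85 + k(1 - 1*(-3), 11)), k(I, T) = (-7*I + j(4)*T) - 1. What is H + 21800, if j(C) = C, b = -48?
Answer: 25160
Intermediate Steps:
k(I, T) = -1 - 7*I + 4*T (k(I, T) = (-7*I + 4*T) - 1 = -1 - 7*I + 4*T)
H = 3360 (H = -48*(-85 + (-1 - 7*(1 - 1*(-3)) + 4*11)) = -48*(-85 + (-1 - 7*(1 + 3) + 44)) = -48*(-85 + (-1 - 7*4 + 44)) = -48*(-85 + (-1 - 28 + 44)) = -48*(-85 + 15) = -48*(-70) = 3360)
H + 21800 = 3360 + 21800 = 25160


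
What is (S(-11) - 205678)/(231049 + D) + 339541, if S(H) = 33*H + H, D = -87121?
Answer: 4072437583/11994 ≈ 3.3954e+5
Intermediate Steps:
S(H) = 34*H
(S(-11) - 205678)/(231049 + D) + 339541 = (34*(-11) - 205678)/(231049 - 87121) + 339541 = (-374 - 205678)/143928 + 339541 = -206052*1/143928 + 339541 = -17171/11994 + 339541 = 4072437583/11994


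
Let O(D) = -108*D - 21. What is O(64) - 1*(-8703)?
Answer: 1770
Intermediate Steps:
O(D) = -21 - 108*D
O(64) - 1*(-8703) = (-21 - 108*64) - 1*(-8703) = (-21 - 6912) + 8703 = -6933 + 8703 = 1770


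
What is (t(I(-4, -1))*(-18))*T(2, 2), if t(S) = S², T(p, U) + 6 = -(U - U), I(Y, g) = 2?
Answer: 432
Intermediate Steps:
T(p, U) = -6 (T(p, U) = -6 - (U - U) = -6 - 1*0 = -6 + 0 = -6)
(t(I(-4, -1))*(-18))*T(2, 2) = (2²*(-18))*(-6) = (4*(-18))*(-6) = -72*(-6) = 432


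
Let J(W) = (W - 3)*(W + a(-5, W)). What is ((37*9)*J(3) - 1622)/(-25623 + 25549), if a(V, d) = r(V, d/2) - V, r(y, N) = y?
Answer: 811/37 ≈ 21.919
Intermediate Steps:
a(V, d) = 0 (a(V, d) = V - V = 0)
J(W) = W*(-3 + W) (J(W) = (W - 3)*(W + 0) = (-3 + W)*W = W*(-3 + W))
((37*9)*J(3) - 1622)/(-25623 + 25549) = ((37*9)*(3*(-3 + 3)) - 1622)/(-25623 + 25549) = (333*(3*0) - 1622)/(-74) = (333*0 - 1622)*(-1/74) = (0 - 1622)*(-1/74) = -1622*(-1/74) = 811/37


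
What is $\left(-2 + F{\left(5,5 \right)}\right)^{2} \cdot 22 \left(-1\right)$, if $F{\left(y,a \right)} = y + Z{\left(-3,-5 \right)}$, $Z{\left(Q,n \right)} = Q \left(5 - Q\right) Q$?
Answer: $-123750$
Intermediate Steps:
$Z{\left(Q,n \right)} = Q^{2} \left(5 - Q\right)$
$F{\left(y,a \right)} = 72 + y$ ($F{\left(y,a \right)} = y + \left(-3\right)^{2} \left(5 - -3\right) = y + 9 \left(5 + 3\right) = y + 9 \cdot 8 = y + 72 = 72 + y$)
$\left(-2 + F{\left(5,5 \right)}\right)^{2} \cdot 22 \left(-1\right) = \left(-2 + \left(72 + 5\right)\right)^{2} \cdot 22 \left(-1\right) = \left(-2 + 77\right)^{2} \cdot 22 \left(-1\right) = 75^{2} \cdot 22 \left(-1\right) = 5625 \cdot 22 \left(-1\right) = 123750 \left(-1\right) = -123750$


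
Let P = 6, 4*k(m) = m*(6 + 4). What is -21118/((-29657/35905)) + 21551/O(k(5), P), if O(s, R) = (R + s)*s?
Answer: 703930207778/27432725 ≈ 25660.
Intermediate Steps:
k(m) = 5*m/2 (k(m) = (m*(6 + 4))/4 = (m*10)/4 = (10*m)/4 = 5*m/2)
O(s, R) = s*(R + s)
-21118/((-29657/35905)) + 21551/O(k(5), P) = -21118/((-29657/35905)) + 21551/((((5/2)*5)*(6 + (5/2)*5))) = -21118/((-29657*1/35905)) + 21551/((25*(6 + 25/2)/2)) = -21118/(-29657/35905) + 21551/(((25/2)*(37/2))) = -21118*(-35905/29657) + 21551/(925/4) = 758241790/29657 + 21551*(4/925) = 758241790/29657 + 86204/925 = 703930207778/27432725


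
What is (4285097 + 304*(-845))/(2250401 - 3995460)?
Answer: -4028217/1745059 ≈ -2.3084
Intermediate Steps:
(4285097 + 304*(-845))/(2250401 - 3995460) = (4285097 - 256880)/(-1745059) = 4028217*(-1/1745059) = -4028217/1745059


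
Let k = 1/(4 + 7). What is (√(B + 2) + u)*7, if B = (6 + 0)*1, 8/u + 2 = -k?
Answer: -616/23 + 14*√2 ≈ -6.9836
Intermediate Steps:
k = 1/11 ≈ 0.090909
u = -88/23 (u = 8/(-2 - 1*1/11) = 8/(-2 - 1/11) = 8/(-23/11) = 8*(-11/23) = -88/23 ≈ -3.8261)
B = 6 (B = 6*1 = 6)
(√(B + 2) + u)*7 = (√(6 + 2) - 88/23)*7 = (√8 - 88/23)*7 = (2*√2 - 88/23)*7 = (-88/23 + 2*√2)*7 = -616/23 + 14*√2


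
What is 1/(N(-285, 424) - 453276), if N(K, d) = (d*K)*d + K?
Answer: -1/51689721 ≈ -1.9346e-8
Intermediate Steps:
N(K, d) = K + K*d**2 (N(K, d) = (K*d)*d + K = K*d**2 + K = K + K*d**2)
1/(N(-285, 424) - 453276) = 1/(-285*(1 + 424**2) - 453276) = 1/(-285*(1 + 179776) - 453276) = 1/(-285*179777 - 453276) = 1/(-51236445 - 453276) = 1/(-51689721) = -1/51689721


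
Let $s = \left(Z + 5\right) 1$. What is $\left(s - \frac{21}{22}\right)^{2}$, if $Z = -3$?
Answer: $\frac{529}{484} \approx 1.093$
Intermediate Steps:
$s = 2$ ($s = \left(-3 + 5\right) 1 = 2 \cdot 1 = 2$)
$\left(s - \frac{21}{22}\right)^{2} = \left(2 - \frac{21}{22}\right)^{2} = \left(\frac{23}{22}\right)^{2} = \frac{529}{484}$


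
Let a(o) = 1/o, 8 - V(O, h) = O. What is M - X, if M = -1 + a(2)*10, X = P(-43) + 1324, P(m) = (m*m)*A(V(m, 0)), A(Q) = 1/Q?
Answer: -69169/51 ≈ -1356.3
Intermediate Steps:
V(O, h) = 8 - O
P(m) = m**2/(8 - m) (P(m) = (m*m)/(8 - m) = m**2/(8 - m))
X = 69373/51 (X = -1*(-43)**2/(-8 - 43) + 1324 = -1*1849/(-51) + 1324 = -1*1849*(-1/51) + 1324 = 1849/51 + 1324 = 69373/51 ≈ 1360.3)
M = 4 (M = -1 + 10/2 = -1 + (1/2)*10 = -1 + 5 = 4)
M - X = 4 - 1*69373/51 = 4 - 69373/51 = -69169/51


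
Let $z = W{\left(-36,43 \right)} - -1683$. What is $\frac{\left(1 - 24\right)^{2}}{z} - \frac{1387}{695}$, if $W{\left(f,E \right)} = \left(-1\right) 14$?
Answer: $- \frac{1947248}{1159955} \approx -1.6787$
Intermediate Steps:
$W{\left(f,E \right)} = -14$
$z = 1669$ ($z = -14 - -1683 = -14 + 1683 = 1669$)
$\frac{\left(1 - 24\right)^{2}}{z} - \frac{1387}{695} = \frac{\left(1 - 24\right)^{2}}{1669} - \frac{1387}{695} = \left(-23\right)^{2} \cdot \frac{1}{1669} - \frac{1387}{695} = 529 \cdot \frac{1}{1669} - \frac{1387}{695} = \frac{529}{1669} - \frac{1387}{695} = - \frac{1947248}{1159955}$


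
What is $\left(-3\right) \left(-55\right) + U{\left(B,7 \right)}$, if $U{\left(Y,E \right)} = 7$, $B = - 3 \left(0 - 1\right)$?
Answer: $172$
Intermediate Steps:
$B = 3$ ($B = \left(-3\right) \left(-1\right) = 3$)
$\left(-3\right) \left(-55\right) + U{\left(B,7 \right)} = \left(-3\right) \left(-55\right) + 7 = 165 + 7 = 172$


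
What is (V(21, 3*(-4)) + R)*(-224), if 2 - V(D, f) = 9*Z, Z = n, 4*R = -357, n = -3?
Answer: 13496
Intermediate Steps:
R = -357/4 (R = (¼)*(-357) = -357/4 ≈ -89.250)
Z = -3
V(D, f) = 29 (V(D, f) = 2 - 9*(-3) = 2 - 1*(-27) = 2 + 27 = 29)
(V(21, 3*(-4)) + R)*(-224) = (29 - 357/4)*(-224) = -241/4*(-224) = 13496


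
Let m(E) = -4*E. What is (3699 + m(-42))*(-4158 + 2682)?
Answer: -5707692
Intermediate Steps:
(3699 + m(-42))*(-4158 + 2682) = (3699 - 4*(-42))*(-4158 + 2682) = (3699 + 168)*(-1476) = 3867*(-1476) = -5707692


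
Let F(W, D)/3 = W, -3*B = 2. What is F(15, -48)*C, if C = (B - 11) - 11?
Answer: -1020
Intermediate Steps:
B = -⅔ (B = -⅓*2 = -⅔ ≈ -0.66667)
C = -68/3 (C = (-⅔ - 11) - 11 = -35/3 - 11 = -68/3 ≈ -22.667)
F(W, D) = 3*W
F(15, -48)*C = (3*15)*(-68/3) = 45*(-68/3) = -1020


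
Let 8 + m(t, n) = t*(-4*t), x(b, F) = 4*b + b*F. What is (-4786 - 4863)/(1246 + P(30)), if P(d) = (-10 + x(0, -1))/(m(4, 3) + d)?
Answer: -202629/26171 ≈ -7.7425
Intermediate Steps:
x(b, F) = 4*b + F*b
m(t, n) = -8 - 4*t² (m(t, n) = -8 + t*(-4*t) = -8 - 4*t²)
P(d) = -10/(-72 + d) (P(d) = (-10 + 0*(4 - 1))/((-8 - 4*4²) + d) = (-10 + 0*3)/((-8 - 4*16) + d) = (-10 + 0)/((-8 - 64) + d) = -10/(-72 + d))
(-4786 - 4863)/(1246 + P(30)) = (-4786 - 4863)/(1246 + 10/(72 - 1*30)) = -9649/(1246 + 10/(72 - 30)) = -9649/(1246 + 10/42) = -9649/(1246 + 10*(1/42)) = -9649/(1246 + 5/21) = -9649/26171/21 = -9649*21/26171 = -202629/26171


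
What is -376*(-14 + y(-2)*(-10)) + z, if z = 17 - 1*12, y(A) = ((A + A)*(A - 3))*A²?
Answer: 306069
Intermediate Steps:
y(A) = 2*A³*(-3 + A) (y(A) = ((2*A)*(-3 + A))*A² = (2*A*(-3 + A))*A² = 2*A³*(-3 + A))
z = 5 (z = 17 - 12 = 5)
-376*(-14 + y(-2)*(-10)) + z = -376*(-14 + (2*(-2)³*(-3 - 2))*(-10)) + 5 = -376*(-14 + (2*(-8)*(-5))*(-10)) + 5 = -376*(-14 + 80*(-10)) + 5 = -376*(-14 - 800) + 5 = -376*(-814) + 5 = 306064 + 5 = 306069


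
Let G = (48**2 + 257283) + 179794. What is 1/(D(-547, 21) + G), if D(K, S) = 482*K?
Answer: 1/175727 ≈ 5.6906e-6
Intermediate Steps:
G = 439381 (G = (2304 + 257283) + 179794 = 259587 + 179794 = 439381)
1/(D(-547, 21) + G) = 1/(482*(-547) + 439381) = 1/(-263654 + 439381) = 1/175727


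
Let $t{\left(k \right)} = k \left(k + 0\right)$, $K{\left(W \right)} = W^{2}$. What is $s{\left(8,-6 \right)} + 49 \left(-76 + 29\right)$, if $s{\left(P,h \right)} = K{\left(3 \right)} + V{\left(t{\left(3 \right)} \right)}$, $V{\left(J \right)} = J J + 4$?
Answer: $-2209$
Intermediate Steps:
$t{\left(k \right)} = k^{2}$ ($t{\left(k \right)} = k k = k^{2}$)
$V{\left(J \right)} = 4 + J^{2}$ ($V{\left(J \right)} = J^{2} + 4 = 4 + J^{2}$)
$s{\left(P,h \right)} = 94$ ($s{\left(P,h \right)} = 3^{2} + \left(4 + \left(3^{2}\right)^{2}\right) = 9 + \left(4 + 9^{2}\right) = 9 + \left(4 + 81\right) = 9 + 85 = 94$)
$s{\left(8,-6 \right)} + 49 \left(-76 + 29\right) = 94 + 49 \left(-76 + 29\right) = 94 + 49 \left(-47\right) = 94 - 2303 = -2209$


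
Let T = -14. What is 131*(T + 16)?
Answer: 262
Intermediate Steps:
131*(T + 16) = 131*(-14 + 16) = 131*2 = 262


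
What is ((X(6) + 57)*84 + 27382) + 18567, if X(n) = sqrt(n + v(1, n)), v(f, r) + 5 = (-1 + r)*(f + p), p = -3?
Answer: 50737 + 252*I ≈ 50737.0 + 252.0*I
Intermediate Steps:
v(f, r) = -5 + (-1 + r)*(-3 + f) (v(f, r) = -5 + (-1 + r)*(f - 3) = -5 + (-1 + r)*(-3 + f))
X(n) = sqrt(-3 - n) (X(n) = sqrt(n + (-2 - 1*1 - 3*n + 1*n)) = sqrt(n + (-2 - 1 - 3*n + n)) = sqrt(n + (-3 - 2*n)) = sqrt(-3 - n))
((X(6) + 57)*84 + 27382) + 18567 = ((sqrt(-3 - 1*6) + 57)*84 + 27382) + 18567 = ((sqrt(-3 - 6) + 57)*84 + 27382) + 18567 = ((sqrt(-9) + 57)*84 + 27382) + 18567 = ((3*I + 57)*84 + 27382) + 18567 = ((57 + 3*I)*84 + 27382) + 18567 = ((4788 + 252*I) + 27382) + 18567 = (32170 + 252*I) + 18567 = 50737 + 252*I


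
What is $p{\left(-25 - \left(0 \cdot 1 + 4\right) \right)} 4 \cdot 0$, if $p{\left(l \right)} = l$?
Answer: $0$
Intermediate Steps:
$p{\left(-25 - \left(0 \cdot 1 + 4\right) \right)} 4 \cdot 0 = \left(-25 - \left(0 \cdot 1 + 4\right)\right) 4 \cdot 0 = \left(-25 - \left(0 + 4\right)\right) 0 = \left(-25 - 4\right) 0 = \left(-29\right) 0 = 0$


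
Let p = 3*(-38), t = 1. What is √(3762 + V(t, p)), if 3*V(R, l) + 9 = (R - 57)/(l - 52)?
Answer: √233068731/249 ≈ 61.312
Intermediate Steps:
p = -114
V(R, l) = -3 + (-57 + R)/(3*(-52 + l)) (V(R, l) = -3 + ((R - 57)/(l - 52))/3 = -3 + ((-57 + R)/(-52 + l))/3 = -3 + (-57 + R)/(3*(-52 + l)))
√(3762 + V(t, p)) = √(3762 + (411 + 1 - 9*(-114))/(3*(-52 - 114))) = √(3762 + (⅓)*(411 + 1 + 1026)/(-166)) = √(3762 + (⅓)*(-1/166)*1438) = √(3762 - 719/249) = √(936019/249) = √233068731/249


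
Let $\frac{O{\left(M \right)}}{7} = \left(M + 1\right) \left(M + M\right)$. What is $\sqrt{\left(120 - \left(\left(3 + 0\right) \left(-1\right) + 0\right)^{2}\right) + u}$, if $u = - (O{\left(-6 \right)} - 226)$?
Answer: $i \sqrt{83} \approx 9.1104 i$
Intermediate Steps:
$O{\left(M \right)} = 14 M \left(1 + M\right)$ ($O{\left(M \right)} = 7 \left(M + 1\right) \left(M + M\right) = 7 \left(1 + M\right) 2 M = 7 \cdot 2 M \left(1 + M\right) = 14 M \left(1 + M\right)$)
$u = -194$ ($u = - (14 \left(-6\right) \left(1 - 6\right) - 226) = - (14 \left(-6\right) \left(-5\right) - 226) = - (420 - 226) = \left(-1\right) 194 = -194$)
$\sqrt{\left(120 - \left(\left(3 + 0\right) \left(-1\right) + 0\right)^{2}\right) + u} = \sqrt{\left(120 - \left(\left(3 + 0\right) \left(-1\right) + 0\right)^{2}\right) - 194} = \sqrt{\left(120 - \left(3 \left(-1\right) + 0\right)^{2}\right) - 194} = \sqrt{\left(120 - \left(-3 + 0\right)^{2}\right) - 194} = \sqrt{\left(120 - \left(-3\right)^{2}\right) - 194} = \sqrt{\left(120 - 9\right) - 194} = \sqrt{111 - 194} = \sqrt{-83} = i \sqrt{83}$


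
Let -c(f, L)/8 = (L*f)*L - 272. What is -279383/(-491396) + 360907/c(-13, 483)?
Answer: 1739090546257/2980836636968 ≈ 0.58342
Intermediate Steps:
c(f, L) = 2176 - 8*f*L² (c(f, L) = -8*((L*f)*L - 272) = -8*(f*L² - 272) = -8*(-272 + f*L²) = 2176 - 8*f*L²)
-279383/(-491396) + 360907/c(-13, 483) = -279383/(-491396) + 360907/(2176 - 8*(-13)*483²) = -279383*(-1/491396) + 360907/(2176 - 8*(-13)*233289) = 279383/491396 + 360907/(2176 + 24262056) = 279383/491396 + 360907/24264232 = 1739090546257/2980836636968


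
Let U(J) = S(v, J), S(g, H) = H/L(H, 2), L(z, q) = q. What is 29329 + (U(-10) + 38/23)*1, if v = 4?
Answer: 674490/23 ≈ 29326.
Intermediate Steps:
S(g, H) = H/2
U(J) = J/2
29329 + (U(-10) + 38/23)*1 = 29329 + ((½)*(-10) + 38/23)*1 = 29329 + (-5 + 38*(1/23))*1 = 29329 + (-5 + 38/23)*1 = 29329 - 77/23*1 = 29329 - 77/23 = 674490/23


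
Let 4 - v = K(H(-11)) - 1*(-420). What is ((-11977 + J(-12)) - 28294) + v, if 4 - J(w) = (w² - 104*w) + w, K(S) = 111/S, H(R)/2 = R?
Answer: -925275/22 ≈ -42058.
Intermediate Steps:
H(R) = 2*R
v = -9041/22 (v = 4 - (111/((2*(-11))) - 1*(-420)) = 4 - (111/(-22) + 420) = 4 - (111*(-1/22) + 420) = 4 - (-111/22 + 420) = 4 - 1*9129/22 = 4 - 9129/22 = -9041/22 ≈ -410.95)
J(w) = 4 - w² + 103*w (J(w) = 4 - ((w² - 104*w) + w) = 4 - (w² - 103*w) = 4 + (-w² + 103*w) = 4 - w² + 103*w)
((-11977 + J(-12)) - 28294) + v = ((-11977 + (4 - 1*(-12)² + 103*(-12))) - 28294) - 9041/22 = ((-11977 + (4 - 1*144 - 1236)) - 28294) - 9041/22 = ((-11977 + (4 - 144 - 1236)) - 28294) - 9041/22 = ((-11977 - 1376) - 28294) - 9041/22 = (-13353 - 28294) - 9041/22 = -41647 - 9041/22 = -925275/22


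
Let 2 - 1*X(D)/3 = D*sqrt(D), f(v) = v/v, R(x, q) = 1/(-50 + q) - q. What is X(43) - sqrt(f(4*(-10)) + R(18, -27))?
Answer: 6 - 129*sqrt(43) - sqrt(165935)/77 ≈ -845.20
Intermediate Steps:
f(v) = 1
X(D) = 6 - 3*D**(3/2) (X(D) = 6 - 3*D*sqrt(D) = 6 - 3*D**(3/2))
X(43) - sqrt(f(4*(-10)) + R(18, -27)) = (6 - 129*sqrt(43)) - sqrt(1 + (1 - 1*(-27)**2 + 50*(-27))/(-50 - 27)) = (6 - 129*sqrt(43)) - sqrt(1 + (1 - 1*729 - 1350)/(-77)) = (6 - 129*sqrt(43)) - sqrt(1 - (1 - 729 - 1350)/77) = (6 - 129*sqrt(43)) - sqrt(1 - 1/77*(-2078)) = (6 - 129*sqrt(43)) - sqrt(1 + 2078/77) = (6 - 129*sqrt(43)) - sqrt(2155/77) = (6 - 129*sqrt(43)) - sqrt(165935)/77 = 6 - 129*sqrt(43) - sqrt(165935)/77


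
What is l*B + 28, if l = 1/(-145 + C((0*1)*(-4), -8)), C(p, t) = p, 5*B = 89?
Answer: 20211/725 ≈ 27.877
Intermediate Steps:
B = 89/5 (B = (⅕)*89 = 89/5 ≈ 17.800)
l = -1/145 (l = 1/(-145 + (0*1)*(-4)) = 1/(-145 + 0*(-4)) = 1/(-145 + 0) = 1/(-145) = -1/145 ≈ -0.0068966)
l*B + 28 = -1/145*89/5 + 28 = -89/725 + 28 = 20211/725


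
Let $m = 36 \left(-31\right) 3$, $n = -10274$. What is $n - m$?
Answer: $-6926$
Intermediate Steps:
$m = -3348$ ($m = \left(-1116\right) 3 = -3348$)
$n - m = -10274 - -3348 = -10274 + 3348 = -6926$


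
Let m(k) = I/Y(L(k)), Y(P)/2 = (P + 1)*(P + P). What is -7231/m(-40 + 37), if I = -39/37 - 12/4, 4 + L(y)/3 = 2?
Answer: 1070188/5 ≈ 2.1404e+5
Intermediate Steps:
L(y) = -6 (L(y) = -12 + 3*2 = -12 + 6 = -6)
Y(P) = 4*P*(1 + P) (Y(P) = 2*((P + 1)*(P + P)) = 2*((1 + P)*(2*P)) = 2*(2*P*(1 + P)) = 4*P*(1 + P))
I = -150/37 (I = -39*1/37 - 12*¼ = -39/37 - 3 = -150/37 ≈ -4.0541)
m(k) = -5/148 (m(k) = -150*(-1/(24*(1 - 6)))/37 = -150/(37*(4*(-6)*(-5))) = -150/37/120 = -150/37*1/120 = -5/148)
-7231/m(-40 + 37) = -7231/(-5/148) = -7231*(-148/5) = 1070188/5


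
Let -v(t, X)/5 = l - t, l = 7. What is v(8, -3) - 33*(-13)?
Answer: 434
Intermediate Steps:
v(t, X) = -35 + 5*t (v(t, X) = -5*(7 - t) = -35 + 5*t)
v(8, -3) - 33*(-13) = (-35 + 5*8) - 33*(-13) = (-35 + 40) + 429 = 5 + 429 = 434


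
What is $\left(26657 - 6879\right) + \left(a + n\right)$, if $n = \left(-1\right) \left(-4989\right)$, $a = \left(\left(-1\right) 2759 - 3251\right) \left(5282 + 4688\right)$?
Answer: $-59894933$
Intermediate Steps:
$a = -59919700$ ($a = \left(-2759 - 3251\right) 9970 = \left(-6010\right) 9970 = -59919700$)
$n = 4989$
$\left(26657 - 6879\right) + \left(a + n\right) = \left(26657 - 6879\right) + \left(-59919700 + 4989\right) = 19778 - 59914711 = -59894933$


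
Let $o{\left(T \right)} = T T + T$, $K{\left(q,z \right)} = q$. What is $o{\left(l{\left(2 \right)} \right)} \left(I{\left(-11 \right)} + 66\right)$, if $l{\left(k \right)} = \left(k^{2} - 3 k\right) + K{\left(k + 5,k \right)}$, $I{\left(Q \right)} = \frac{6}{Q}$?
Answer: $\frac{21600}{11} \approx 1963.6$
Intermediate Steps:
$l{\left(k \right)} = 5 + k^{2} - 2 k$ ($l{\left(k \right)} = \left(k^{2} - 3 k\right) + \left(k + 5\right) = \left(k^{2} - 3 k\right) + \left(5 + k\right) = 5 + k^{2} - 2 k$)
$o{\left(T \right)} = T + T^{2}$ ($o{\left(T \right)} = T^{2} + T = T + T^{2}$)
$o{\left(l{\left(2 \right)} \right)} \left(I{\left(-11 \right)} + 66\right) = \left(5 + 2^{2} - 4\right) \left(1 + \left(5 + 2^{2} - 4\right)\right) \left(\frac{6}{-11} + 66\right) = \left(5 + 4 - 4\right) \left(1 + \left(5 + 4 - 4\right)\right) \left(6 \left(- \frac{1}{11}\right) + 66\right) = 5 \left(1 + 5\right) \left(- \frac{6}{11} + 66\right) = 5 \cdot 6 \cdot \frac{720}{11} = 30 \cdot \frac{720}{11} = \frac{21600}{11}$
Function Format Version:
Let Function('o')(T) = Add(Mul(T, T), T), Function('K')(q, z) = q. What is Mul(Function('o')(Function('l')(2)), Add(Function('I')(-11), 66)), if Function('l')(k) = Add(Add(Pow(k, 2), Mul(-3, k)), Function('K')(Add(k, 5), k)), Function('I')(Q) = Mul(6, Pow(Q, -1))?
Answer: Rational(21600, 11) ≈ 1963.6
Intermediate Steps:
Function('l')(k) = Add(5, Pow(k, 2), Mul(-2, k)) (Function('l')(k) = Add(Add(Pow(k, 2), Mul(-3, k)), Add(k, 5)) = Add(Add(Pow(k, 2), Mul(-3, k)), Add(5, k)) = Add(5, Pow(k, 2), Mul(-2, k)))
Function('o')(T) = Add(T, Pow(T, 2)) (Function('o')(T) = Add(Pow(T, 2), T) = Add(T, Pow(T, 2)))
Mul(Function('o')(Function('l')(2)), Add(Function('I')(-11), 66)) = Mul(Mul(Add(5, Pow(2, 2), Mul(-2, 2)), Add(1, Add(5, Pow(2, 2), Mul(-2, 2)))), Add(Mul(6, Pow(-11, -1)), 66)) = Mul(Mul(Add(5, 4, -4), Add(1, Add(5, 4, -4))), Add(Mul(6, Rational(-1, 11)), 66)) = Mul(Mul(5, Add(1, 5)), Add(Rational(-6, 11), 66)) = Mul(Mul(5, 6), Rational(720, 11)) = Mul(30, Rational(720, 11)) = Rational(21600, 11)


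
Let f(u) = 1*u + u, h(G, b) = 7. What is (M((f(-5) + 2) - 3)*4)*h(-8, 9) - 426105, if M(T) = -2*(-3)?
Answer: -425937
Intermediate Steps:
f(u) = 2*u (f(u) = u + u = 2*u)
M(T) = 6 (M(T) = -1*(-6) = 6)
(M((f(-5) + 2) - 3)*4)*h(-8, 9) - 426105 = (6*4)*7 - 426105 = 24*7 - 426105 = 168 - 426105 = -425937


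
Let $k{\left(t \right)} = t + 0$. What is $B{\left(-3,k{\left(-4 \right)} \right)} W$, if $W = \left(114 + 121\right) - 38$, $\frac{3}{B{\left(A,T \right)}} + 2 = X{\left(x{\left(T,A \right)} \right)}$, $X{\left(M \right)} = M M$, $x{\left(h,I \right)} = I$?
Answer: $\frac{591}{7} \approx 84.429$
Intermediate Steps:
$k{\left(t \right)} = t$
$X{\left(M \right)} = M^{2}$
$B{\left(A,T \right)} = \frac{3}{-2 + A^{2}}$
$W = 197$ ($W = 235 - 38 = 197$)
$B{\left(-3,k{\left(-4 \right)} \right)} W = \frac{3}{-2 + \left(-3\right)^{2}} \cdot 197 = \frac{3}{-2 + 9} \cdot 197 = \frac{3}{7} \cdot 197 = \frac{591}{7}$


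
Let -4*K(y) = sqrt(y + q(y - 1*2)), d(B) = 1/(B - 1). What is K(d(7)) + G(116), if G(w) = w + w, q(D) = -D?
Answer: 232 - sqrt(2)/4 ≈ 231.65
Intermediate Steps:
d(B) = 1/(-1 + B)
G(w) = 2*w
K(y) = -sqrt(2)/4 (K(y) = -sqrt(y - (y - 1*2))/4 = -sqrt(y - (y - 2))/4 = -sqrt(y - (-2 + y))/4 = -sqrt(y + (2 - y))/4 = -sqrt(2)/4)
K(d(7)) + G(116) = -sqrt(2)/4 + 2*116 = -sqrt(2)/4 + 232 = 232 - sqrt(2)/4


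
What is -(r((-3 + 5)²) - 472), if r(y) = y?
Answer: 468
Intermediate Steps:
-(r((-3 + 5)²) - 472) = -((-3 + 5)² - 472) = -(2² - 472) = -(4 - 472) = -1*(-468) = 468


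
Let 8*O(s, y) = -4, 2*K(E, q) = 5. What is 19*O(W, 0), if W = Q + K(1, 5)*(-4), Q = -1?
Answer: -19/2 ≈ -9.5000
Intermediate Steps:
K(E, q) = 5/2 (K(E, q) = (½)*5 = 5/2)
W = -11 (W = -1 + (5/2)*(-4) = -1 - 10 = -11)
O(s, y) = -½ (O(s, y) = (⅛)*(-4) = -½)
19*O(W, 0) = 19*(-½) = -19/2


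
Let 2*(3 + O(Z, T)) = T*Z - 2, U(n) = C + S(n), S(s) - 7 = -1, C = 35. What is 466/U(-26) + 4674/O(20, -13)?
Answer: -64595/2747 ≈ -23.515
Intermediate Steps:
S(s) = 6 (S(s) = 7 - 1 = 6)
U(n) = 41 (U(n) = 35 + 6 = 41)
O(Z, T) = -4 + T*Z/2 (O(Z, T) = -3 + (T*Z - 2)/2 = -3 + (-2 + T*Z)/2 = -3 + (-1 + T*Z/2) = -4 + T*Z/2)
466/U(-26) + 4674/O(20, -13) = 466/41 + 4674/(-4 + (1/2)*(-13)*20) = 466*(1/41) + 4674/(-4 - 130) = 466/41 + 4674/(-134) = 466/41 + 4674*(-1/134) = 466/41 - 2337/67 = -64595/2747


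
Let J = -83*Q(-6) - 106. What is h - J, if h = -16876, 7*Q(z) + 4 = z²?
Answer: -114734/7 ≈ -16391.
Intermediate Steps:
Q(z) = -4/7 + z²/7
J = -3398/7 (J = -83*(-4/7 + (⅐)*(-6)²) - 106 = -83*(-4/7 + (⅐)*36) - 106 = -83*(-4/7 + 36/7) - 106 = -83*32/7 - 106 = -2656/7 - 106 = -3398/7 ≈ -485.43)
h - J = -16876 - 1*(-3398/7) = -16876 + 3398/7 = -114734/7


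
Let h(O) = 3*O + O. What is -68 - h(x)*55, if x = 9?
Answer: -2048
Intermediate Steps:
h(O) = 4*O
-68 - h(x)*55 = -68 - 4*9*55 = -68 - 1*36*55 = -68 - 36*55 = -68 - 1980 = -2048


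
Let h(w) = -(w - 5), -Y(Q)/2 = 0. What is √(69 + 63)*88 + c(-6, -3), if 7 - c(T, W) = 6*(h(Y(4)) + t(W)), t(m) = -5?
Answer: 7 + 176*√33 ≈ 1018.0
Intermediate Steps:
Y(Q) = 0 (Y(Q) = -2*0 = 0)
h(w) = 5 - w (h(w) = -(-5 + w) = 5 - w)
c(T, W) = 7 (c(T, W) = 7 - 6*((5 - 1*0) - 5) = 7 - 6*((5 + 0) - 5) = 7 - 6*(5 - 5) = 7 - 6*0 = 7 - 1*0 = 7 + 0 = 7)
√(69 + 63)*88 + c(-6, -3) = √(69 + 63)*88 + 7 = √132*88 + 7 = (2*√33)*88 + 7 = 176*√33 + 7 = 7 + 176*√33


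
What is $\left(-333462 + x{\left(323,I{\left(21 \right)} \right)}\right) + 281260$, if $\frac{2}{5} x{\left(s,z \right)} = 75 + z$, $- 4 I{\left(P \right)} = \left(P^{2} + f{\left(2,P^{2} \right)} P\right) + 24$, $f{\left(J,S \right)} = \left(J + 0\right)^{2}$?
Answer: $- \frac{418861}{8} \approx -52358.0$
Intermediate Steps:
$f{\left(J,S \right)} = J^{2}$
$I{\left(P \right)} = -6 - P - \frac{P^{2}}{4}$ ($I{\left(P \right)} = - \frac{\left(P^{2} + 2^{2} P\right) + 24}{4} = - \frac{\left(P^{2} + 4 P\right) + 24}{4} = - \frac{24 + P^{2} + 4 P}{4} = -6 - P - \frac{P^{2}}{4}$)
$x{\left(s,z \right)} = \frac{375}{2} + \frac{5 z}{2}$ ($x{\left(s,z \right)} = \frac{5 \left(75 + z\right)}{2} = \frac{375}{2} + \frac{5 z}{2}$)
$\left(-333462 + x{\left(323,I{\left(21 \right)} \right)}\right) + 281260 = \left(-333462 + \left(\frac{375}{2} + \frac{5 \left(-6 - 21 - \frac{21^{2}}{4}\right)}{2}\right)\right) + 281260 = \left(-333462 + \left(\frac{375}{2} + \frac{5 \left(-6 - 21 - \frac{441}{4}\right)}{2}\right)\right) + 281260 = \left(-333462 + \left(\frac{375}{2} + \frac{5}{2} \left(- \frac{549}{4}\right)\right)\right) + 281260 = \left(-333462 + \left(\frac{375}{2} - \frac{2745}{8}\right)\right) + 281260 = \left(-333462 - \frac{1245}{8}\right) + 281260 = - \frac{2668941}{8} + 281260 = - \frac{418861}{8}$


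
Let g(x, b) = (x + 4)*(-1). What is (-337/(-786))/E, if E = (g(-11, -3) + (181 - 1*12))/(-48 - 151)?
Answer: -67063/138336 ≈ -0.48478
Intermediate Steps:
g(x, b) = -4 - x (g(x, b) = (4 + x)*(-1) = -4 - x)
E = -176/199 (E = ((-4 - 1*(-11)) + (181 - 1*12))/(-48 - 151) = ((-4 + 11) + (181 - 12))/(-199) = (7 + 169)*(-1/199) = 176*(-1/199) = -176/199 ≈ -0.88442)
(-337/(-786))/E = (-337/(-786))/(-176/199) = -337*(-1/786)*(-199/176) = (337/786)*(-199/176) = -67063/138336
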